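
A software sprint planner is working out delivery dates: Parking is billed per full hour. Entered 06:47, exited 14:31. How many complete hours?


Start: 06:47
End: 14:31
Hour difference: 14 - 6 = 8 hours
Minute difference: 31 - 47 = -16 minutes
Total minutes: 464
Complete hours: 464 / 60 = 7 (remainder 44)

7


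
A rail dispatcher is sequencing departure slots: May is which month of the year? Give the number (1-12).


Calendar month order:
4. April
5. May <--
6. June
May is month number 5

5


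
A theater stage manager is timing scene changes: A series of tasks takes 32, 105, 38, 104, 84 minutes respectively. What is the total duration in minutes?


Durations: 32, 105, 38, 104, 84
Running sum: 32
+ 105 = 137
+ 38 = 175
+ 104 = 279
+ 84 = 363
Total duration: 363 minutes
That is 6 hours and 3 minutes

363


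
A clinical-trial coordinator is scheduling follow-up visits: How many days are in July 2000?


Month: July
Year: 2000
July is a 31-day month
Total: 31 days

31


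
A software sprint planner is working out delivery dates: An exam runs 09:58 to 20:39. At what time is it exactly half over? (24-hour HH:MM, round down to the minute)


Start time: 09:58 = 598 minutes from midnight
End time: 20:39 = 1239 minutes from midnight
Sum: 598 + 1239 = 1837
Midpoint: 1837 / 2 = 918 minutes
Convert: 918 / 60 = 15 hours, 18 minutes
Result: 15:18

15:18


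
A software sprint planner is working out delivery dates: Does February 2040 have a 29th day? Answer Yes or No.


Year: 2040
Divisible by 4? 2040 / 4 = 510.0 -> Yes
Divisible by 100? 2040 / 100 = 20.4 -> No
Divisible by 4 but not 100, so it IS a leap year

Yes


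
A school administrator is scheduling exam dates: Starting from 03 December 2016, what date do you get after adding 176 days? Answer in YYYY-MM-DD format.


Start: 2016-12-03
Adding 176 days
Days remaining in December: 28
After December: 148 days still to add
January 2017: 31 days, 117 remaining
February 2017: 28 days, 89 remaining
March 2017: 31 days, 58 remaining
April 2017: 30 days, 28 remaining
Result: 2017-05-28

2017-05-28


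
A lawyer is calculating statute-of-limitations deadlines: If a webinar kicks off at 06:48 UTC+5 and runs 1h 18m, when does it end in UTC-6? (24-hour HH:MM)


Start: 06:48 in UTC+5
Step 1 - add duration:
  minutes: 48 + 18 = 66 (carry 1h)
  hours: 6 + 1 + 1 = 8
  end in UTC+5: 08:06
Step 2 - convert UTC+5 -> UTC-6:
  offset difference: -6 - (5) = -11 hours
  8 + (-11) = -3 -> mod 24 = 21
Result: 21:06 in UTC-6

21:06


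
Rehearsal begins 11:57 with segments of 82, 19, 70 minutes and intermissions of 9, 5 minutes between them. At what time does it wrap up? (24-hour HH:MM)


Start: 11:57 = 717 min from midnight
  after task 1 (82 min): 13:19
  after break (9 min): 13:28
  after task 2 (19 min): 13:47
  after break (5 min): 13:52
  after task 3 (70 min): 15:02
Total elapsed: 185 minutes
End time: 15:02

15:02


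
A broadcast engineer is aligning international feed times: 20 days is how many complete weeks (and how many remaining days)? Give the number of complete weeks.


Total days: 20
Days per week: 7
Division: 20 / 7 = 2 remainder 6
Complete weeks: 2
Remaining days: 6

2


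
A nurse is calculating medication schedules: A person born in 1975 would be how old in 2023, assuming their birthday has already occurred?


Birth year: 1975
Current year: 2023
Age = current year - birth year
Age = 2023 - 1975 = 48

48


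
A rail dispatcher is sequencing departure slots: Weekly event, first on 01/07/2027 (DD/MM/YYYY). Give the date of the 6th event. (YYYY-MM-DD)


First occurrence: 2027-07-01 (occurrence 1)
Each occurrence is 7 days after the previous.
Occurrence 6 is 5 weeks after the first.
5 weeks = 35 days
2027-07-01 + 35 days = 2027-08-05

2027-08-05


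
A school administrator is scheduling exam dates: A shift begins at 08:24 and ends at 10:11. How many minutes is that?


Start time: 08:24 = 504 minutes from midnight
End time: 10:11 = 611 minutes from midnight
Difference: 611 - 504 = 107 minutes
That is 1 hours and 47 minutes

107


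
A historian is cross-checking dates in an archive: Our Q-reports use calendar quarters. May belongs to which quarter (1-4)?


Month: May (month 5)
Q1: January-March (months 1-3)
Q2: April-June (months 4-6)
Q3: July-September (months 7-9)
Q4: October-December (months 10-12)
Month 5 falls in Q2

2


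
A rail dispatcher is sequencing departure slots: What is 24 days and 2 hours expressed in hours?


Days: 24
Extra hours: 2
Hours per day: 24
Days to hours: 24 x 24 = 576
Total: 576 + 2 = 578

578


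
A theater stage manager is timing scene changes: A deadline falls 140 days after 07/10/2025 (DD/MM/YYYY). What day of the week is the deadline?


Start: 2025-10-07 (Tuesday)
Step 1 - find target date: add 140 days
  2025-10-07 + 140 days = 2026-02-24
Step 2 - day of week:
  140 mod 7 = 0
  Tuesday + 0 days -> Tuesday
Result: Tuesday (2026-02-24)

Tuesday


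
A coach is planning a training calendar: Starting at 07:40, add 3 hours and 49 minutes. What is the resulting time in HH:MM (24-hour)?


Start time: 07:40
Adding: 3 hours 49 minutes
Minutes: 40 + 49 = 89
Minute overflow: 89 >= 60, so carry 1 hour, minutes = 29
Hours: 7 + 3 + 1 = 11
Result: 11:29

11:29


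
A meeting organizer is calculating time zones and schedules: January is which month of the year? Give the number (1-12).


Calendar month order:
1. January <--
2. February
January is month number 1

1


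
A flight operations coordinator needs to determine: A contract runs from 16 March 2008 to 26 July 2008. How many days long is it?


Start date: 2008-03-16
End date: 2008-07-26
Mar 2008: +16 days
Apr 2008: +30 days
May 2008: +31 days
Jun 2008: +30 days
Jul 2008: +25 days
Total: 132 days

132


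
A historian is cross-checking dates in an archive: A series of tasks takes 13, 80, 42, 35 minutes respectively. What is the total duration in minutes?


Durations: 13, 80, 42, 35
Running sum: 13
+ 80 = 93
+ 42 = 135
+ 35 = 170
Total duration: 170 minutes
That is 2 hours and 50 minutes

170


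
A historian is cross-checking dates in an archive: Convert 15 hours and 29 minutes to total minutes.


Hours: 15
Extra minutes: 29
Minutes per hour: 60
Hours to minutes: 15 x 60 = 900
Total: 900 + 29 = 929

929


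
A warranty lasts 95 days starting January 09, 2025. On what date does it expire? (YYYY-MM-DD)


Start: 2025-01-09
Adding 95 days
Days remaining in January: 22
After January: 73 days still to add
February 2025: 28 days, 45 remaining
March 2025: 31 days, 14 remaining
April 2025 has 30 days, need 14
Result: 2025-04-14

2025-04-14


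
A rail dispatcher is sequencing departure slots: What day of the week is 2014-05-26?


Date: 2014-05-26
January 1, 2014 is a Wednesday
Day of year: 146
Offset from Jan 1: 145 days
145 mod 7 = 5
Result: Monday

Monday


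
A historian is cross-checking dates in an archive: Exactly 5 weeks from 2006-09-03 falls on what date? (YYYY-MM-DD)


Start: 2006-09-03
Weeks to add: 5
Convert to days: 5 x 7 = 35 days
Add 35 days to 2006-09-03
Result: 2006-10-08

2006-10-08


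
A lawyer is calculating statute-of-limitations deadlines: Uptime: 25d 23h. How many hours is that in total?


Days: 25
Extra hours: 23
Hours per day: 24
Days to hours: 25 x 24 = 600
Total: 600 + 23 = 623

623


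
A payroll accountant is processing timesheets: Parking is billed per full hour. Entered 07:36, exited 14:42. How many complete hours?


Start: 07:36
End: 14:42
Hour difference: 14 - 7 = 7 hours
Minute difference: 42 - 36 = 6 minutes
Total minutes: 426
Complete hours: 426 / 60 = 7 (remainder 6)

7


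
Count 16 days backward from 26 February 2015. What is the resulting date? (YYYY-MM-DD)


Start: 2015-02-26
Subtracting 16 days
Days already passed in February: 26
Result: 2015-02-10

2015-02-10


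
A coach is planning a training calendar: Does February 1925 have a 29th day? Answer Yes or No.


Year: 1925
Divisible by 4? 1925 / 4 = 481.25 -> No
Not divisible by 4, so NOT a leap year

No


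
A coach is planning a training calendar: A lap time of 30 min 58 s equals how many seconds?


Minutes: 30
Seconds: 58
Convert minutes to seconds: 30 x 60 = 1800
Add remaining seconds: 1800 + 58 = 1858

1858


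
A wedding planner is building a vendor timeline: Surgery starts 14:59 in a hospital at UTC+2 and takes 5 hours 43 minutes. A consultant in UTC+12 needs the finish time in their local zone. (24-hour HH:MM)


Start: 14:59 in UTC+2
Step 1 - add duration:
  minutes: 59 + 43 = 102 (carry 1h)
  hours: 14 + 5 + 1 = 20
  end in UTC+2: 20:42
Step 2 - convert UTC+2 -> UTC+12:
  offset difference: 12 - (2) = 10 hours
  20 + (10) = 30 -> mod 24 = 6
Result: 06:42 in UTC+12

06:42


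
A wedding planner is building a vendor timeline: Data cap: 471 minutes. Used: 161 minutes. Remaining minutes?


Total budget: 471 minutes
Time used: 161 minutes
Remaining: 471 - 161 = 310 minutes
Percent used: 34.2%
Percent remaining: 65.8%

310


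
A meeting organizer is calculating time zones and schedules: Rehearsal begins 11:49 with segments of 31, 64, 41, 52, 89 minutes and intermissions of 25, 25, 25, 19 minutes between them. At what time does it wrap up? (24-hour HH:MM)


Start: 11:49 = 709 min from midnight
  after task 1 (31 min): 12:20
  after break (25 min): 12:45
  after task 2 (64 min): 13:49
  after break (25 min): 14:14
  after task 3 (41 min): 14:55
  after break (25 min): 15:20
  after task 4 (52 min): 16:12
  after break (19 min): 16:31
  after task 5 (89 min): 18:00
Total elapsed: 371 minutes
End time: 18:00

18:00


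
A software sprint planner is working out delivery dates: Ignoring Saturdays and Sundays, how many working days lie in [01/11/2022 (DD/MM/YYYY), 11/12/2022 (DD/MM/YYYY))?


Start: 2022-11-01 (Tuesday)
End (exclusive): 2022-12-11 (Sunday)
Total calendar days: 40
Full weeks: 40 // 7 = 5 -> 25 weekdays
Remaining 5 days starting on Tuesday:
  Tue(w), Wed(w), Thu(w), Fri(w), Sat(-) -> 4 weekdays
Total business days: 25 + 4 = 29

29


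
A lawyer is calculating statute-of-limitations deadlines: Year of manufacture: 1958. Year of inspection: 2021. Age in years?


Birth year: 1958
Current year: 2021
Age = current year - birth year
Age = 2021 - 1958 = 63

63


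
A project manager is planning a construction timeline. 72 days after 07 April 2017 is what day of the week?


Start: 2017-04-07 (Friday)
Step 1 - find target date: add 72 days
  2017-04-07 + 72 days = 2017-06-18
Step 2 - day of week:
  72 mod 7 = 2
  Friday + 2 days -> Sunday
Result: Sunday (2017-06-18)

Sunday


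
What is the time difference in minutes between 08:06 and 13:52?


Start time: 08:06 = 486 minutes from midnight
End time: 13:52 = 832 minutes from midnight
Difference: 832 - 486 = 346 minutes
That is 5 hours and 46 minutes

346


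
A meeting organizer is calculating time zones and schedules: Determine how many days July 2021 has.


Month: July
Year: 2021
July is a 31-day month
Total: 31 days

31


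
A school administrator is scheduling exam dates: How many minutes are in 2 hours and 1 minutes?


Hours: 2
Minutes: 1
Convert hours to minutes: 2 x 60 = 120
Add remaining minutes: 120 + 1 = 121

121


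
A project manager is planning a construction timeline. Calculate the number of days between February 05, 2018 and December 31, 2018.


Start: February 05, 2018
End: December 31, 2018
Days left in February: 23
March: 31
April: 30
May: 31
June: 30
... plus remaining months
Sum of remaining months: 306
Total: 23 + 306 = 329

329


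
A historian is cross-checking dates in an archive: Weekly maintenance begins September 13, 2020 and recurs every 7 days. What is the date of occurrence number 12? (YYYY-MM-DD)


First occurrence: 2020-09-13 (occurrence 1)
Each occurrence is 7 days after the previous.
Occurrence 12 is 11 weeks after the first.
11 weeks = 77 days
2020-09-13 + 77 days = 2020-11-29

2020-11-29


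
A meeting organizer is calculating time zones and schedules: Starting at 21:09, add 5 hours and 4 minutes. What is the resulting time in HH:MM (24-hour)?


Start time: 21:09
Adding: 5 hours 4 minutes
Minutes: 9 + 4 = 13
Hours: 21 + 5 + 0 = 26
Hour wraparound: 26 mod 24 = 2
Result: 02:13

02:13


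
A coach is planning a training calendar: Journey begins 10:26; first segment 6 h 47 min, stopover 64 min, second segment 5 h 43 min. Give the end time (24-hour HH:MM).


Depart: 10:26
Leg 1: +407 min -> 17:13
Layover: +64 min -> 18:17
Leg 2: +343 min -> 00:00
Total travel: 814 minutes = 13h 34m
Arrival: 00:00

00:00


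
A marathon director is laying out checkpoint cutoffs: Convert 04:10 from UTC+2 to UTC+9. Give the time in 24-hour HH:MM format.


Local time: 04:10 at UTC+2 (offset 2h)
Target zone: UTC+9 (offset 9h)
Difference: 9 - (2) = 7 hours
Calculation: 4 + (7) = 11
Result: 11:10

11:10


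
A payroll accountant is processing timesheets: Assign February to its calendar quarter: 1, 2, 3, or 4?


Month: February (month 2)
Q1: January-March (months 1-3)
Q2: April-June (months 4-6)
Q3: July-September (months 7-9)
Q4: October-December (months 10-12)
Month 2 falls in Q1

1


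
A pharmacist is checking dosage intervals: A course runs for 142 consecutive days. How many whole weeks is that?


Total days: 142
Days per week: 7
Division: 142 / 7 = 20 remainder 2
Complete weeks: 20
Remaining days: 2

20


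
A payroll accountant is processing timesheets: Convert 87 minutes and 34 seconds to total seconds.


Minutes: 87
Extra seconds: 34
Seconds per minute: 60
Minutes to seconds: 87 x 60 = 5220
Total: 5220 + 34 = 5254

5254


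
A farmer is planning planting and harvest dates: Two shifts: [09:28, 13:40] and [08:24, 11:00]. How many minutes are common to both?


Interval A: [568, 820] minutes from midnight
Interval B: [504, 660] minutes from midnight
Overlap start = max(568, 504) = 568
Overlap end = min(820, 660) = 660
Overlap = 660 - 568 = 92 minutes

92


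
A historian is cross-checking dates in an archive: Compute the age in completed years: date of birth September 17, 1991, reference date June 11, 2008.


Birth: 1991-09-17
Reference: 2008-06-11
Year difference: 2008 - 1991 = 17
Has birthday (09-17) occurred by 06-11? No
Birthday not yet reached this year -> subtract 1
Age in full years: 16

16


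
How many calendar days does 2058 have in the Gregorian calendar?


Year: 2058
Check leap year rules:
Divisible by 4? No
2058 is not a leap year
Days: 365

365


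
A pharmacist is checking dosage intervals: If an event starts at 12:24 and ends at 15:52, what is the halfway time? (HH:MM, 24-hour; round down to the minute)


Start time: 12:24 = 744 minutes from midnight
End time: 15:52 = 952 minutes from midnight
Sum: 744 + 952 = 1696
Midpoint: 1696 / 2 = 848 minutes
Convert: 848 / 60 = 14 hours, 8 minutes
Result: 14:08

14:08


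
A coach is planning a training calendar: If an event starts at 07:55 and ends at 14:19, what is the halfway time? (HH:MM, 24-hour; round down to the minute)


Start time: 07:55 = 475 minutes from midnight
End time: 14:19 = 859 minutes from midnight
Sum: 475 + 859 = 1334
Midpoint: 1334 / 2 = 667 minutes
Convert: 667 / 60 = 11 hours, 7 minutes
Result: 11:07

11:07


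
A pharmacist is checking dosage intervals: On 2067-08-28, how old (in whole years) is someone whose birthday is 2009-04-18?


Birth: 2009-04-18
Reference: 2067-08-28
Year difference: 2067 - 2009 = 58
Has birthday (04-18) occurred by 08-28? Yes
Age in full years: 58

58


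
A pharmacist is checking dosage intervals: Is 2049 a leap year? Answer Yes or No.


Year: 2049
Divisible by 4? 2049 / 4 = 512.25 -> No
Not divisible by 4, so NOT a leap year

No


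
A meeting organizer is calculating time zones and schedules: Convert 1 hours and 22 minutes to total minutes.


Hours: 1
Extra minutes: 22
Minutes per hour: 60
Hours to minutes: 1 x 60 = 60
Total: 60 + 22 = 82

82


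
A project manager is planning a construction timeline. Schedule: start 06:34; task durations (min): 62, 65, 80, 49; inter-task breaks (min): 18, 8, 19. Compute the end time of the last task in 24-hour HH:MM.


Start: 06:34 = 394 min from midnight
  after task 1 (62 min): 07:36
  after break (18 min): 07:54
  after task 2 (65 min): 08:59
  after break (8 min): 09:07
  after task 3 (80 min): 10:27
  after break (19 min): 10:46
  after task 4 (49 min): 11:35
Total elapsed: 301 minutes
End time: 11:35

11:35


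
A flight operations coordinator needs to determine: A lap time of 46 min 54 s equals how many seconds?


Minutes: 46
Seconds: 54
Convert minutes to seconds: 46 x 60 = 2760
Add remaining seconds: 2760 + 54 = 2814

2814


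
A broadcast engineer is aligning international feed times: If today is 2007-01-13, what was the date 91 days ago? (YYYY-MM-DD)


Start: 2007-01-13
Subtracting 91 days
Days already passed in January: 13
After going back through January: 78 more days to subtract
December 2006: 31 days, 47 remaining
November 2006: 30 days, 17 remaining
October 2006 has 31 days, need 17
Result: 2006-10-14

2006-10-14


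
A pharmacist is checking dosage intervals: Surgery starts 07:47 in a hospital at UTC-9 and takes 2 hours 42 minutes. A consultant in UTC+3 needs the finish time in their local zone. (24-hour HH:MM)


Start: 07:47 in UTC-9
Step 1 - add duration:
  minutes: 47 + 42 = 89 (carry 1h)
  hours: 7 + 2 + 1 = 10
  end in UTC-9: 10:29
Step 2 - convert UTC-9 -> UTC+3:
  offset difference: 3 - (-9) = 12 hours
  10 + (12) = 22 -> mod 24 = 22
Result: 22:29 in UTC+3

22:29


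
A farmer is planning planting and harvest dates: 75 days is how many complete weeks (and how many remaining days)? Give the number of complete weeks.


Total days: 75
Days per week: 7
Division: 75 / 7 = 10 remainder 5
Complete weeks: 10
Remaining days: 5

10


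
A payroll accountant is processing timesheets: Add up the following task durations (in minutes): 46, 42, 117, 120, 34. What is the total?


Durations: 46, 42, 117, 120, 34
Running sum: 46
+ 42 = 88
+ 117 = 205
+ 120 = 325
+ 34 = 359
Total duration: 359 minutes
That is 5 hours and 59 minutes

359


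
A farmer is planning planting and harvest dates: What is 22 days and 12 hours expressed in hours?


Days: 22
Extra hours: 12
Hours per day: 24
Days to hours: 22 x 24 = 528
Total: 528 + 12 = 540

540


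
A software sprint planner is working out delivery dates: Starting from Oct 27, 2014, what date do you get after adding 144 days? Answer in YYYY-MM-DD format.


Start: 2014-10-27
Adding 144 days
Days remaining in October: 4
After October: 140 days still to add
November 2014: 30 days, 110 remaining
December 2014: 31 days, 79 remaining
January 2015: 31 days, 48 remaining
February 2015: 28 days, 20 remaining
Result: 2015-03-20

2015-03-20


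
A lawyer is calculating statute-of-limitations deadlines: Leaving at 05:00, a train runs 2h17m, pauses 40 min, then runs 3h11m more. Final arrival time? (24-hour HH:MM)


Depart: 05:00
Leg 1: +137 min -> 07:17
Layover: +40 min -> 07:57
Leg 2: +191 min -> 11:08
Total travel: 368 minutes = 6h 8m
Arrival: 11:08

11:08


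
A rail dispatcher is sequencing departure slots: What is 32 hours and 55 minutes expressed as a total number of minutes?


Hours: 32
Minutes: 55
Convert hours to minutes: 32 x 60 = 1920
Add remaining minutes: 1920 + 55 = 1975

1975


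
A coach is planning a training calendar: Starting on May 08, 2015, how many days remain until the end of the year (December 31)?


Start: May 08, 2015
End: December 31, 2015
Days left in May: 23
June: 30
July: 31
August: 31
September: 30
... plus remaining months
Sum of remaining months: 214
Total: 23 + 214 = 237

237


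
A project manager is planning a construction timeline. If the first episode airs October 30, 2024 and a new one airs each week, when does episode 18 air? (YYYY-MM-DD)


First occurrence: 2024-10-30 (occurrence 1)
Each occurrence is 7 days after the previous.
Occurrence 18 is 17 weeks after the first.
17 weeks = 119 days
2024-10-30 + 119 days = 2025-02-26

2025-02-26


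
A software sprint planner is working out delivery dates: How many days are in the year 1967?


Year: 1967
Check leap year rules:
Divisible by 4? No
1967 is not a leap year
Days: 365

365


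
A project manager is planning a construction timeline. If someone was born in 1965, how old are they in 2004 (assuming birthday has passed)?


Birth year: 1965
Current year: 2004
Age = current year - birth year
Age = 2004 - 1965 = 39

39


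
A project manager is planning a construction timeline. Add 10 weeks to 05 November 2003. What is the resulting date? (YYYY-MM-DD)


Start: 2003-11-05
Weeks to add: 10
Convert to days: 10 x 7 = 70 days
Add 70 days to 2003-11-05
Result: 2004-01-14

2004-01-14


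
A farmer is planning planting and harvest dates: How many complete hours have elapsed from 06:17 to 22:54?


Start: 06:17
End: 22:54
Hour difference: 22 - 6 = 16 hours
Minute difference: 54 - 17 = 37 minutes
Total minutes: 997
Complete hours: 997 / 60 = 16 (remainder 37)

16


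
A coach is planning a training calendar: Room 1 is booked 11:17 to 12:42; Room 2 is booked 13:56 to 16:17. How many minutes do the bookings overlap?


Interval A: [677, 762] minutes from midnight
Interval B: [836, 977] minutes from midnight
Overlap start = max(677, 836) = 836
Overlap end = min(762, 977) = 762
End <= start, so the intervals do not overlap: 0 minutes

0


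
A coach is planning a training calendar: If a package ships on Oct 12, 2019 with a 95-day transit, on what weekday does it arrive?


Start: 2019-10-12 (Saturday)
Step 1 - find target date: add 95 days
  2019-10-12 + 95 days = 2020-01-15
Step 2 - day of week:
  95 mod 7 = 4
  Saturday + 4 days -> Wednesday
Result: Wednesday (2020-01-15)

Wednesday


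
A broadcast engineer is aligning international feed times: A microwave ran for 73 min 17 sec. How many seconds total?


Minutes: 73
Extra seconds: 17
Seconds per minute: 60
Minutes to seconds: 73 x 60 = 4380
Total: 4380 + 17 = 4397

4397


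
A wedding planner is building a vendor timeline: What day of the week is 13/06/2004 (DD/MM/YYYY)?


Date: 2004-06-13
January 1, 2004 is a Thursday
Day of year: 165
Offset from Jan 1: 164 days
164 mod 7 = 3
Result: Sunday

Sunday


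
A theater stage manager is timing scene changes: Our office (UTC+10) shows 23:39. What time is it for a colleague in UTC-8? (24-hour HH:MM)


Local time: 23:39 at UTC+10 (offset 10h)
Target zone: UTC-8 (offset -8h)
Difference: -8 - (10) = -18 hours
Calculation: 23 + (-18) = 5
Result: 05:39

05:39


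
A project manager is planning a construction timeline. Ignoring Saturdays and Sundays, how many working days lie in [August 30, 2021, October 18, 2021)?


Start: 2021-08-30 (Monday)
End (exclusive): 2021-10-18 (Monday)
Total calendar days: 49
Full weeks: 49 // 7 = 7 -> 35 weekdays
Remaining 0 days starting on Monday:
Total business days: 35 + 0 = 35

35


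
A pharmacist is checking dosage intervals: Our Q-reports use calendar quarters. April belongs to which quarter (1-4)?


Month: April (month 4)
Q1: January-March (months 1-3)
Q2: April-June (months 4-6)
Q3: July-September (months 7-9)
Q4: October-December (months 10-12)
Month 4 falls in Q2

2


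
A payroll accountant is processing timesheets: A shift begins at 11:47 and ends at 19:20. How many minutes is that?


Start time: 11:47 = 707 minutes from midnight
End time: 19:20 = 1160 minutes from midnight
Difference: 1160 - 707 = 453 minutes
That is 7 hours and 33 minutes

453


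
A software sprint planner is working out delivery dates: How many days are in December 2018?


Month: December
Year: 2018
December is a 31-day month
Total: 31 days

31


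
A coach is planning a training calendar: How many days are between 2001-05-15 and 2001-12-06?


Start date: 2001-05-15
End date: 2001-12-06
May 2001: +17 days
Jun 2001: +30 days
Jul 2001: +31 days
... (5 more months)
Total: 205 days

205


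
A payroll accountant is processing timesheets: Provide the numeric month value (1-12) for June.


Calendar month order:
5. May
6. June <--
7. July
June is month number 6

6


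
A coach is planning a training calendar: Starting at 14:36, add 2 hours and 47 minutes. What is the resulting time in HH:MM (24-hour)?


Start time: 14:36
Adding: 2 hours 47 minutes
Minutes: 36 + 47 = 83
Minute overflow: 83 >= 60, so carry 1 hour, minutes = 23
Hours: 14 + 2 + 1 = 17
Result: 17:23

17:23


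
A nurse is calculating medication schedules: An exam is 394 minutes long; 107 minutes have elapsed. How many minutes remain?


Total budget: 394 minutes
Time used: 107 minutes
Remaining: 394 - 107 = 287 minutes
Percent used: 27.2%
Percent remaining: 72.8%

287


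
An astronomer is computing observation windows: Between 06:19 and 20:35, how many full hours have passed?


Start: 06:19
End: 20:35
Hour difference: 20 - 6 = 14 hours
Minute difference: 35 - 19 = 16 minutes
Total minutes: 856
Complete hours: 856 / 60 = 14 (remainder 16)

14


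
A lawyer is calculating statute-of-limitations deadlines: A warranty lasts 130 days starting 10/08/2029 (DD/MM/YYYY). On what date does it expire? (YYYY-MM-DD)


Start: 2029-08-10
Adding 130 days
Days remaining in August: 21
After August: 109 days still to add
September 2029: 30 days, 79 remaining
October 2029: 31 days, 48 remaining
November 2029: 30 days, 18 remaining
December 2029 has 31 days, need 18
Result: 2029-12-18

2029-12-18


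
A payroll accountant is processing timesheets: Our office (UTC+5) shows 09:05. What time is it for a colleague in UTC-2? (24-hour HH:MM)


Local time: 09:05 at UTC+5 (offset 5h)
Target zone: UTC-2 (offset -2h)
Difference: -2 - (5) = -7 hours
Calculation: 9 + (-7) = 2
Result: 02:05

02:05


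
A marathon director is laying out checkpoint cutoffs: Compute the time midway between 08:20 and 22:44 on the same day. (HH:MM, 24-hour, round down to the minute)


Start time: 08:20 = 500 minutes from midnight
End time: 22:44 = 1364 minutes from midnight
Sum: 500 + 1364 = 1864
Midpoint: 1864 / 2 = 932 minutes
Convert: 932 / 60 = 15 hours, 32 minutes
Result: 15:32

15:32


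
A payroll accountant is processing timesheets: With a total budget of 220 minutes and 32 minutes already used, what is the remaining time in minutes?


Total budget: 220 minutes
Time used: 32 minutes
Remaining: 220 - 32 = 188 minutes
Percent used: 14.5%
Percent remaining: 85.5%

188


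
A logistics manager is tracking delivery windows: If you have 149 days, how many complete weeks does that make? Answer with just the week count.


Total days: 149
Days per week: 7
Division: 149 / 7 = 21 remainder 2
Complete weeks: 21
Remaining days: 2

21


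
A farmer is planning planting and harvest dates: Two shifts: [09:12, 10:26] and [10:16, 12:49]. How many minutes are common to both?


Interval A: [552, 626] minutes from midnight
Interval B: [616, 769] minutes from midnight
Overlap start = max(552, 616) = 616
Overlap end = min(626, 769) = 626
Overlap = 626 - 616 = 10 minutes

10


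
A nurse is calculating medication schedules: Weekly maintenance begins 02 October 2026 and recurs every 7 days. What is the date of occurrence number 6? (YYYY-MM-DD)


First occurrence: 2026-10-02 (occurrence 1)
Each occurrence is 7 days after the previous.
Occurrence 6 is 5 weeks after the first.
5 weeks = 35 days
2026-10-02 + 35 days = 2026-11-06

2026-11-06


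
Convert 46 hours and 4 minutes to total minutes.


Hours: 46
Extra minutes: 4
Minutes per hour: 60
Hours to minutes: 46 x 60 = 2760
Total: 2760 + 4 = 2764

2764


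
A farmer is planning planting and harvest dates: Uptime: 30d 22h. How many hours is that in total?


Days: 30
Extra hours: 22
Hours per day: 24
Days to hours: 30 x 24 = 720
Total: 720 + 22 = 742

742


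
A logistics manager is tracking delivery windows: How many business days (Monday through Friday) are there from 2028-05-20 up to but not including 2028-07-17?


Start: 2028-05-20 (Saturday)
End (exclusive): 2028-07-17 (Monday)
Total calendar days: 58
Full weeks: 58 // 7 = 8 -> 40 weekdays
Remaining 2 days starting on Saturday:
  Sat(-), Sun(-) -> 0 weekdays
Total business days: 40 + 0 = 40

40


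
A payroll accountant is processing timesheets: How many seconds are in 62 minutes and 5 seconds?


Minutes: 62
Seconds: 5
Convert minutes to seconds: 62 x 60 = 3720
Add remaining seconds: 3720 + 5 = 3725

3725


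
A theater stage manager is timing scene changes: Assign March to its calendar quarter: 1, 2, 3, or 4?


Month: March (month 3)
Q1: January-March (months 1-3)
Q2: April-June (months 4-6)
Q3: July-September (months 7-9)
Q4: October-December (months 10-12)
Month 3 falls in Q1

1


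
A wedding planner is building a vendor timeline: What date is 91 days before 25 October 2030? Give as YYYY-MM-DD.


Start: 2030-10-25
Subtracting 91 days
Days already passed in October: 25
After going back through October: 66 more days to subtract
September 2030: 30 days, 36 remaining
August 2030: 31 days, 5 remaining
July 2030 has 31 days, need 5
Result: 2030-07-26

2030-07-26


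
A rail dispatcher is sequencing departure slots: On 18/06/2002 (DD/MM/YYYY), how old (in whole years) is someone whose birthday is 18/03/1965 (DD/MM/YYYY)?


Birth: 1965-03-18
Reference: 2002-06-18
Year difference: 2002 - 1965 = 37
Has birthday (03-18) occurred by 06-18? Yes
Age in full years: 37

37


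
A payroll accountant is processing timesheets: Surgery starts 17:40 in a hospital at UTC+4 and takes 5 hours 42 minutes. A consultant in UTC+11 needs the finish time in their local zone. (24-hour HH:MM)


Start: 17:40 in UTC+4
Step 1 - add duration:
  minutes: 40 + 42 = 82 (carry 1h)
  hours: 17 + 5 + 1 = 23
  end in UTC+4: 23:22
Step 2 - convert UTC+4 -> UTC+11:
  offset difference: 11 - (4) = 7 hours
  23 + (7) = 30 -> mod 24 = 6
Result: 06:22 in UTC+11

06:22


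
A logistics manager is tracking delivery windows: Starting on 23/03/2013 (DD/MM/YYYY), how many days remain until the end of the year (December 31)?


Start: March 23, 2013
End: December 31, 2013
Days left in March: 8
April: 30
May: 31
June: 30
July: 31
... plus remaining months
Sum of remaining months: 275
Total: 8 + 275 = 283

283


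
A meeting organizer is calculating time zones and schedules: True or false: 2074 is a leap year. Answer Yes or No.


Year: 2074
Divisible by 4? 2074 / 4 = 518.5 -> No
Not divisible by 4, so NOT a leap year

No


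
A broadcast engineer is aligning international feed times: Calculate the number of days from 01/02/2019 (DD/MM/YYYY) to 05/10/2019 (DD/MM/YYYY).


Start date: 2019-02-01
End date: 2019-10-05
Feb 2019: +28 days
Mar 2019: +31 days
Apr 2019: +30 days
... (6 more months)
Total: 246 days

246


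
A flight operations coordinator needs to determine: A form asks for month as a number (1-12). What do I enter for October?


Calendar month order:
9. September
10. October <--
11. November
October is month number 10

10


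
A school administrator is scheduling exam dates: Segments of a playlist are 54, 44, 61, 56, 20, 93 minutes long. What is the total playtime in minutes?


Durations: 54, 44, 61, 56, 20, 93
Running sum: 54
+ 44 = 98
+ 61 = 159
+ 56 = 215
+ 20 = 235
+ 93 = 328
Total duration: 328 minutes
That is 5 hours and 28 minutes

328


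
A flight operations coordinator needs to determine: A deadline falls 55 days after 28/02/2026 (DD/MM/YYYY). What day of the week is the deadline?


Start: 2026-02-28 (Saturday)
Step 1 - find target date: add 55 days
  2026-02-28 + 55 days = 2026-04-24
Step 2 - day of week:
  55 mod 7 = 6
  Saturday + 6 days -> Friday
Result: Friday (2026-04-24)

Friday


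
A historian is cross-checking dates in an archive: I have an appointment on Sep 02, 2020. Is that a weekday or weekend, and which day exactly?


Date: 2020-09-02
January 1, 2020 is a Wednesday
Day of year: 246
Offset from Jan 1: 245 days
245 mod 7 = 0
Result: Wednesday

Wednesday


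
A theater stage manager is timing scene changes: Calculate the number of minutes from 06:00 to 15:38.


Start time: 06:00 = 360 minutes from midnight
End time: 15:38 = 938 minutes from midnight
Difference: 938 - 360 = 578 minutes
That is 9 hours and 38 minutes

578


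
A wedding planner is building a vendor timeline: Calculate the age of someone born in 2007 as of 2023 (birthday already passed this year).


Birth year: 2007
Current year: 2023
Age = current year - birth year
Age = 2023 - 2007 = 16

16


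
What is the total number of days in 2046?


Year: 2046
Check leap year rules:
Divisible by 4? No
2046 is not a leap year
Days: 365

365


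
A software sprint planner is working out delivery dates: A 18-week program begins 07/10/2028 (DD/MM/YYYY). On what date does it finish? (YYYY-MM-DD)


Start: 2028-10-07
Weeks to add: 18
Convert to days: 18 x 7 = 126 days
Add 126 days to 2028-10-07
Result: 2029-02-10

2029-02-10


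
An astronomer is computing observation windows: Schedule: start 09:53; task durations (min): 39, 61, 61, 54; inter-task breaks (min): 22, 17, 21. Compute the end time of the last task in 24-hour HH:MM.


Start: 09:53 = 593 min from midnight
  after task 1 (39 min): 10:32
  after break (22 min): 10:54
  after task 2 (61 min): 11:55
  after break (17 min): 12:12
  after task 3 (61 min): 13:13
  after break (21 min): 13:34
  after task 4 (54 min): 14:28
Total elapsed: 275 minutes
End time: 14:28

14:28


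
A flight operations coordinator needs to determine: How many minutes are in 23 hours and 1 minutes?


Hours: 23
Minutes: 1
Convert hours to minutes: 23 x 60 = 1380
Add remaining minutes: 1380 + 1 = 1381

1381


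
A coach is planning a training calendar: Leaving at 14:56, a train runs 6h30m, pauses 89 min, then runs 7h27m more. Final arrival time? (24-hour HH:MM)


Depart: 14:56
Leg 1: +390 min -> 21:26
Layover: +89 min -> 22:55
Leg 2: +447 min -> 06:22
Total travel: 926 minutes = 15h 26m
Arrival: 06:22

06:22


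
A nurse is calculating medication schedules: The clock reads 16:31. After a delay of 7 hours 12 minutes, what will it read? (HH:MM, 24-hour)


Start time: 16:31
Adding: 7 hours 12 minutes
Minutes: 31 + 12 = 43
Hours: 16 + 7 + 0 = 23
Result: 23:43

23:43


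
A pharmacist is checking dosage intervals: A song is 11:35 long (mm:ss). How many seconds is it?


Minutes: 11
Extra seconds: 35
Seconds per minute: 60
Minutes to seconds: 11 x 60 = 660
Total: 660 + 35 = 695

695


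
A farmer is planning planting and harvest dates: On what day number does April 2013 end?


Month: April
Year: 2013
April is a 30-day month
Total: 30 days

30


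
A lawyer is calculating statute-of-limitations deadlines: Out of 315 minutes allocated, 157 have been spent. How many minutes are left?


Total budget: 315 minutes
Time used: 157 minutes
Remaining: 315 - 157 = 158 minutes
Percent used: 49.8%
Percent remaining: 50.2%

158


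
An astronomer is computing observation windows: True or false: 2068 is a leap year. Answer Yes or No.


Year: 2068
Divisible by 4? 2068 / 4 = 517.0 -> Yes
Divisible by 100? 2068 / 100 = 20.68 -> No
Divisible by 4 but not 100, so it IS a leap year

Yes


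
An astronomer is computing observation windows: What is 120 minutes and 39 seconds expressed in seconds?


Minutes: 120
Extra seconds: 39
Seconds per minute: 60
Minutes to seconds: 120 x 60 = 7200
Total: 7200 + 39 = 7239

7239


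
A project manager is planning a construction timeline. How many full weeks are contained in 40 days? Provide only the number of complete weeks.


Total days: 40
Days per week: 7
Division: 40 / 7 = 5 remainder 5
Complete weeks: 5
Remaining days: 5

5


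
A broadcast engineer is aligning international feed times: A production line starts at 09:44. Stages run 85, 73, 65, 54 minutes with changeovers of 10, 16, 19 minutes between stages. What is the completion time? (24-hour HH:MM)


Start: 09:44 = 584 min from midnight
  after task 1 (85 min): 11:09
  after break (10 min): 11:19
  after task 2 (73 min): 12:32
  after break (16 min): 12:48
  after task 3 (65 min): 13:53
  after break (19 min): 14:12
  after task 4 (54 min): 15:06
Total elapsed: 322 minutes
End time: 15:06

15:06


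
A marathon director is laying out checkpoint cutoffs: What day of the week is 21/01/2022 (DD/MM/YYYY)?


Date: 2022-01-21
January 1, 2022 is a Saturday
Day of year: 21
Offset from Jan 1: 20 days
20 mod 7 = 6
Result: Friday

Friday


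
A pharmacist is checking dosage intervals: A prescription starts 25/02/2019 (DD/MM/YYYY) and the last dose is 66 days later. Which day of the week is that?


Start: 2019-02-25 (Monday)
Step 1 - find target date: add 66 days
  2019-02-25 + 66 days = 2019-05-02
Step 2 - day of week:
  66 mod 7 = 3
  Monday + 3 days -> Thursday
Result: Thursday (2019-05-02)

Thursday


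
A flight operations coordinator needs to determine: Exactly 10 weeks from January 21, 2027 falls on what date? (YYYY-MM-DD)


Start: 2027-01-21
Weeks to add: 10
Convert to days: 10 x 7 = 70 days
Add 70 days to 2027-01-21
Result: 2027-04-01

2027-04-01


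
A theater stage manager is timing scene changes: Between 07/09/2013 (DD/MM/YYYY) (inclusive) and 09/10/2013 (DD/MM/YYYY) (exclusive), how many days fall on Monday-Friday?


Start: 2013-09-07 (Saturday)
End (exclusive): 2013-10-09 (Wednesday)
Total calendar days: 32
Full weeks: 32 // 7 = 4 -> 20 weekdays
Remaining 4 days starting on Saturday:
  Sat(-), Sun(-), Mon(w), Tue(w) -> 2 weekdays
Total business days: 20 + 2 = 22

22


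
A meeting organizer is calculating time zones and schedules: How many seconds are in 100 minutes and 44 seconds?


Minutes: 100
Seconds: 44
Convert minutes to seconds: 100 x 60 = 6000
Add remaining seconds: 6000 + 44 = 6044

6044


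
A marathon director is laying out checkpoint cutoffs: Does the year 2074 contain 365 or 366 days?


Year: 2074
Check leap year rules:
Divisible by 4? No
2074 is not a leap year
Days: 365

365


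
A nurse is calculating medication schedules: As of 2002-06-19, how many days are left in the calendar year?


Start: June 19, 2002
End: December 31, 2002
Days left in June: 11
July: 31
August: 31
September: 30
October: 31
... plus remaining months
Sum of remaining months: 184
Total: 11 + 184 = 195

195


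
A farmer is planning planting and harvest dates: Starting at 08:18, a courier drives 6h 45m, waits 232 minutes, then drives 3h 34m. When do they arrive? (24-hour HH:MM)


Depart: 08:18
Leg 1: +405 min -> 15:03
Layover: +232 min -> 18:55
Leg 2: +214 min -> 22:29
Total travel: 851 minutes = 14h 11m
Arrival: 22:29

22:29


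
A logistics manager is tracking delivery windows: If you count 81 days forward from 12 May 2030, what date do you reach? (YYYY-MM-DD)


Start: 2030-05-12
Adding 81 days
Days remaining in May: 19
After May: 62 days still to add
June 2030: 30 days, 32 remaining
July 2030: 31 days, 1 remaining
August 2030 has 31 days, need 1
Result: 2030-08-01

2030-08-01


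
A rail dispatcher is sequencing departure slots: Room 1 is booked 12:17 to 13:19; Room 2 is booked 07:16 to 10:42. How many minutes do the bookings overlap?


Interval A: [737, 799] minutes from midnight
Interval B: [436, 642] minutes from midnight
Overlap start = max(737, 436) = 737
Overlap end = min(799, 642) = 642
End <= start, so the intervals do not overlap: 0 minutes

0


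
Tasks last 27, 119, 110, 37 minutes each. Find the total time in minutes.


Durations: 27, 119, 110, 37
Running sum: 27
+ 119 = 146
+ 110 = 256
+ 37 = 293
Total duration: 293 minutes
That is 4 hours and 53 minutes

293


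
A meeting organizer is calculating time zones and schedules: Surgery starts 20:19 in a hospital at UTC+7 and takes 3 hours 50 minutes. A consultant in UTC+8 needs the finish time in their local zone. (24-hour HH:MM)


Start: 20:19 in UTC+7
Step 1 - add duration:
  minutes: 19 + 50 = 69 (carry 1h)
  hours: 20 + 3 + 1 = 24
  end in UTC+7: 00:09
Step 2 - convert UTC+7 -> UTC+8:
  offset difference: 8 - (7) = 1 hours
  0 + (1) = 1 -> mod 24 = 1
Result: 01:09 in UTC+8

01:09
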